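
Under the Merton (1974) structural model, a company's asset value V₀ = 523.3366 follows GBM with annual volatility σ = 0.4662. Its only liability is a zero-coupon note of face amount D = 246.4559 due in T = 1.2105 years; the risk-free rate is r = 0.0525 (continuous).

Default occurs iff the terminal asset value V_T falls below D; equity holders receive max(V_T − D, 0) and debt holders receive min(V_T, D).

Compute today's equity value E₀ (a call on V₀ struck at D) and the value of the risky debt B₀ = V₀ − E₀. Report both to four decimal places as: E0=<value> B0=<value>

E0=296.1810 B0=227.1556

d₁ = [ln(V₀/D) + (r + σ²/2)T] / (σ√T)
   = [ln(523.3366/246.4559) + (0.0525 + 0.5·0.4662²)·1.2105] / (0.4662·√1.2105)
   = [0.753042 + 0.195098] / 0.512926 = 1.848492
d₂ = d₁ − σ√T = 1.848492 − 0.512926 = 1.335566
N(d₁) = 0.967734,  N(d₂) = 0.909154,  e^(−rT) = 0.938426
E₀ = V₀·N(d₁) − D·e^(−rT)·N(d₂)
   = 523.3366·0.967734 − 246.4559·0.938426·0.909154 = 296.181022
B₀ = V₀ − E₀ = 523.3366 − 296.181022 = 227.155578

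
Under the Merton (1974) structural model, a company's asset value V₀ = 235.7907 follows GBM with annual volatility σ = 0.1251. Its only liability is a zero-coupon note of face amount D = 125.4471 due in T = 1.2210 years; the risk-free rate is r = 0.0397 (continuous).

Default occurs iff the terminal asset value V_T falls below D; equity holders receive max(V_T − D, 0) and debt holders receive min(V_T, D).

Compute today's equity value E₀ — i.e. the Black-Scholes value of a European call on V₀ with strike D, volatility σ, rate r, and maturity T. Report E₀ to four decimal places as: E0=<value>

d₁ = [ln(V₀/D) + (r + σ²/2)T] / (σ√T)
   = [ln(235.7907/125.4471) + (0.0397 + 0.5·0.1251²)·1.2210] / (0.1251·√1.2210)
   = [0.631060 + 0.058028] / 0.138234 = 4.984939
d₂ = d₁ − σ√T = 4.984939 − 0.138234 = 4.846704
N(d₁) = 1.000000,  N(d₂) = 0.999999,  e^(−rT) = 0.952682
E₀ = V₀·N(d₁) − D·e^(−rT)·N(d₂)
   = 235.7907·1.000000 − 125.4471·0.952682·0.999999 = 116.279458

E0=116.2795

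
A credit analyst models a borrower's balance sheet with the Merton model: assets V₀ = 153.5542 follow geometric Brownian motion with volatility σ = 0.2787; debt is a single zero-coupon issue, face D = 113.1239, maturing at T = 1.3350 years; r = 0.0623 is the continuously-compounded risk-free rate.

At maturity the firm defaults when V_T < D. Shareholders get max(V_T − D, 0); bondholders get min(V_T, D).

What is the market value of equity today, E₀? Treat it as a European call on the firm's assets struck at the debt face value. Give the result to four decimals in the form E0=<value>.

E0=51.6891

d₁ = [ln(V₀/D) + (r + σ²/2)T] / (σ√T)
   = [ln(153.5542/113.1239) + (0.0623 + 0.5·0.2787²)·1.3350] / (0.2787·√1.3350)
   = [0.305570 + 0.135018] / 0.322016 = 1.368216
d₂ = d₁ − σ√T = 1.368216 − 0.322016 = 1.046200
N(d₁) = 0.914378,  N(d₂) = 0.852266,  e^(−rT) = 0.920194
E₀ = V₀·N(d₁) − D·e^(−rT)·N(d₂)
   = 153.5542·0.914378 − 113.1239·0.920194·0.852266 = 51.689137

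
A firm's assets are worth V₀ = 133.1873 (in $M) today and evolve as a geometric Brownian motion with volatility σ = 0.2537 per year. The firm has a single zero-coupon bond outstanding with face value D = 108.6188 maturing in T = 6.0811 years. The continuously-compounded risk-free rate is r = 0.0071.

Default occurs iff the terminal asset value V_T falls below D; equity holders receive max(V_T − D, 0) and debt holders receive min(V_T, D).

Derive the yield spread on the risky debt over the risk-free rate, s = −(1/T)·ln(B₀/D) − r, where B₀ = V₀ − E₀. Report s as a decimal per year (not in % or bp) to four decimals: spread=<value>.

d₁ = [ln(V₀/D) + (r + σ²/2)T] / (σ√T)
   = [ln(133.1873/108.6188) + (0.0071 + 0.5·0.2537²)·6.0811] / (0.2537·√6.0811)
   = [0.203912 + 0.238877] / 0.625621 = 0.707758
d₂ = d₁ − σ√T = 0.707758 − 0.625621 = 0.082137
N(d₁) = 0.760452,  N(d₂) = 0.532731,  e^(−rT) = 0.957743
E₀ = V₀·N(d₁) − D·e^(−rT)·N(d₂)
   = 133.1873·0.760452 − 108.6188·0.957743·0.532731 = 45.863163
B₀ = V₀ − E₀ = 133.1873 − 45.863163 = 87.324137
spread = −(1/T)·ln(B₀/D) − r = −(1/6.0811)·ln(87.324137/108.6188) − 0.0071 = 0.02878456

spread=0.0288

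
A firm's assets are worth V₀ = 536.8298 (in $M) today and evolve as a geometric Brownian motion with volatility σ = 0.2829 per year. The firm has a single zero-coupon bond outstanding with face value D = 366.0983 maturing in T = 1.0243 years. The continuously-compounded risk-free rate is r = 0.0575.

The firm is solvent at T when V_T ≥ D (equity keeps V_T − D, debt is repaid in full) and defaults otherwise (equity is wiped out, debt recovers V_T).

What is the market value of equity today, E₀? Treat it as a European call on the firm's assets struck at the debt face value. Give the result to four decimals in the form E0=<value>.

d₁ = [ln(V₀/D) + (r + σ²/2)T] / (σ√T)
   = [ln(536.8298/366.0983) + (0.0575 + 0.5·0.2829²)·1.0243] / (0.2829·√1.0243)
   = [0.382779 + 0.099886] / 0.286317 = 1.685774
d₂ = d₁ − σ√T = 1.685774 − 0.286317 = 1.399457
N(d₁) = 0.954080,  N(d₂) = 0.919162,  e^(−rT) = 0.942804
E₀ = V₀·N(d₁) − D·e^(−rT)·N(d₂)
   = 536.8298·0.954080 − 366.0983·0.942804·0.919162 = 194.921869

E0=194.9219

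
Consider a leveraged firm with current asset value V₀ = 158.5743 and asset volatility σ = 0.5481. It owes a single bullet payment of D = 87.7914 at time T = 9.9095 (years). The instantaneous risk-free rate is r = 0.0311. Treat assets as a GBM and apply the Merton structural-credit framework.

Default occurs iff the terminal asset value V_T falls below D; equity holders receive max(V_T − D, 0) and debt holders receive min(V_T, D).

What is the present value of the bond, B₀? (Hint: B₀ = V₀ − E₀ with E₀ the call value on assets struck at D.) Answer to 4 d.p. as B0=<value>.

B0=36.8260

d₁ = [ln(V₀/D) + (r + σ²/2)T] / (σ√T)
   = [ln(158.5743/87.7914) + (0.0311 + 0.5·0.5481²)·9.9095] / (0.5481·√9.9095)
   = [0.591260 + 1.796660] / 1.725384 = 1.383993
d₂ = d₁ − σ√T = 1.383993 − 1.725384 = -0.341390
N(d₁) = 0.916820,  N(d₂) = 0.366405,  e^(−rT) = 0.734779
E₀ = V₀·N(d₁) − D·e^(−rT)·N(d₂)
   = 158.5743·0.916820 − 87.7914·0.734779·0.366405 = 121.748267
B₀ = V₀ − E₀ = 158.5743 − 121.748267 = 36.826033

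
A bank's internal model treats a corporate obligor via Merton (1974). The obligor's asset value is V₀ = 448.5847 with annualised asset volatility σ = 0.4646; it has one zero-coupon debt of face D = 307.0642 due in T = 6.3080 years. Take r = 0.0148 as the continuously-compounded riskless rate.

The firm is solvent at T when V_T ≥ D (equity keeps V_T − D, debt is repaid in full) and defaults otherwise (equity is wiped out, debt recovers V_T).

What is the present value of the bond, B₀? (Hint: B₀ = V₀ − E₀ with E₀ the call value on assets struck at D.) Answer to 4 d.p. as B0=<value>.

d₁ = [ln(V₀/D) + (r + σ²/2)T] / (σ√T)
   = [ln(448.5847/307.0642) + (0.0148 + 0.5·0.4646²)·6.3080] / (0.4646·√6.3080)
   = [0.379041 + 0.774159] / 1.166877 = 0.988279
d₂ = d₁ − σ√T = 0.988279 − 1.166877 = -0.178598
N(d₁) = 0.838492,  N(d₂) = 0.429127,  e^(−rT) = 0.910867
E₀ = V₀·N(d₁) − D·e^(−rT)·N(d₂)
   = 448.5847·0.838492 − 307.0642·0.910867·0.429127 = 256.110233
B₀ = V₀ − E₀ = 448.5847 − 256.110233 = 192.474467

B0=192.4745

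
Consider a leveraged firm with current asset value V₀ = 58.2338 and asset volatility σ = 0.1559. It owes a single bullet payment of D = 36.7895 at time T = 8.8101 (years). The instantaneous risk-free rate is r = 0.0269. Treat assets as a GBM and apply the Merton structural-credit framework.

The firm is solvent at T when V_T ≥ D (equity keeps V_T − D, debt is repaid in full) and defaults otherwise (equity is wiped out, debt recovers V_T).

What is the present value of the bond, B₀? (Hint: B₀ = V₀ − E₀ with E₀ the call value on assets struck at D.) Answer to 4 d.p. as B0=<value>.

d₁ = [ln(V₀/D) + (r + σ²/2)T] / (σ√T)
   = [ln(58.2338/36.7895) + (0.0269 + 0.5·0.1559²)·8.8101] / (0.1559·√8.8101)
   = [0.459253 + 0.344056] / 0.462739 = 1.735986
d₂ = d₁ − σ√T = 1.735986 − 0.462739 = 1.273246
N(d₁) = 0.958717,  N(d₂) = 0.898535,  e^(−rT) = 0.788998
E₀ = V₀·N(d₁) − D·e^(−rT)·N(d₂)
   = 58.2338·0.958717 − 36.7895·0.788998·0.898535 = 29.748105
B₀ = V₀ − E₀ = 58.2338 − 29.748105 = 28.485695

B0=28.4857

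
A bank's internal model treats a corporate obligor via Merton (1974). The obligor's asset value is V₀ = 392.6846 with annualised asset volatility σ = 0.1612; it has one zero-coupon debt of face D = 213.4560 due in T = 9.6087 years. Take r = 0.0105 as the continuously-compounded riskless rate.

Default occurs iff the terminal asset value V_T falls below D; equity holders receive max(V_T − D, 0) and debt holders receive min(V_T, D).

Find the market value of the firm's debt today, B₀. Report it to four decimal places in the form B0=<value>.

d₁ = [ln(V₀/D) + (r + σ²/2)T] / (σ√T)
   = [ln(392.6846/213.4560) + (0.0105 + 0.5·0.1612²)·9.6087] / (0.1612·√9.6087)
   = [0.609576 + 0.225734] / 0.499686 = 1.671670
d₂ = d₁ − σ√T = 1.671670 − 0.499686 = 1.171984
N(d₁) = 0.952705,  N(d₂) = 0.879398,  e^(−rT) = 0.904031
E₀ = V₀·N(d₁) − D·e^(−rT)·N(d₂)
   = 392.6846·0.952705 − 213.4560·0.904031·0.879398 = 204.414436
B₀ = V₀ − E₀ = 392.6846 − 204.414436 = 188.270164

B0=188.2702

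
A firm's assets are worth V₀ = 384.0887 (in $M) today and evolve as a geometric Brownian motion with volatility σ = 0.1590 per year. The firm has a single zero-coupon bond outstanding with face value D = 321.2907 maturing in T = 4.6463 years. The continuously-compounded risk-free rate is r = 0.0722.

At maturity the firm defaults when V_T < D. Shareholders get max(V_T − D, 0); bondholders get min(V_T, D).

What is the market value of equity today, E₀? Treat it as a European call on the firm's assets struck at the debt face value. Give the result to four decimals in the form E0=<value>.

E0=157.3177

d₁ = [ln(V₀/D) + (r + σ²/2)T] / (σ√T)
   = [ln(384.0887/321.2907) + (0.0722 + 0.5·0.1590²)·4.6463] / (0.1590·√4.6463)
   = [0.178527 + 0.394194] / 0.342729 = 1.671063
d₂ = d₁ − σ√T = 1.671063 − 0.342729 = 1.328334
N(d₁) = 0.952645,  N(d₂) = 0.907966,  e^(−rT) = 0.715007
E₀ = V₀·N(d₁) − D·e^(−rT)·N(d₂)
   = 384.0887·0.952645 − 321.2907·0.715007·0.907966 = 157.317702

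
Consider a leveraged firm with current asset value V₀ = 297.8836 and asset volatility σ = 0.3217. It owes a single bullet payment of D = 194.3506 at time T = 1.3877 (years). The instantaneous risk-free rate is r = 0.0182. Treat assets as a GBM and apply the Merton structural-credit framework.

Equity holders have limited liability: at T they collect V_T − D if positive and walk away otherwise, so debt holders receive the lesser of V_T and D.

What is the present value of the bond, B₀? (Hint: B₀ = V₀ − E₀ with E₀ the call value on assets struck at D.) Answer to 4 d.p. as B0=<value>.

d₁ = [ln(V₀/D) + (r + σ²/2)T] / (σ√T)
   = [ln(297.8836/194.3506) + (0.0182 + 0.5·0.3217²)·1.3877] / (0.3217·√1.3877)
   = [0.427039 + 0.097063] / 0.378965 = 1.382984
d₂ = d₁ − σ√T = 1.382984 − 0.378965 = 1.004020
N(d₁) = 0.916665,  N(d₂) = 0.842315,  e^(−rT) = 0.975060
E₀ = V₀·N(d₁) − D·e^(−rT)·N(d₂)
   = 297.8836·0.916665 − 194.3506·0.975060·0.842315 = 113.437785
B₀ = V₀ − E₀ = 297.8836 − 113.437785 = 184.445815

B0=184.4458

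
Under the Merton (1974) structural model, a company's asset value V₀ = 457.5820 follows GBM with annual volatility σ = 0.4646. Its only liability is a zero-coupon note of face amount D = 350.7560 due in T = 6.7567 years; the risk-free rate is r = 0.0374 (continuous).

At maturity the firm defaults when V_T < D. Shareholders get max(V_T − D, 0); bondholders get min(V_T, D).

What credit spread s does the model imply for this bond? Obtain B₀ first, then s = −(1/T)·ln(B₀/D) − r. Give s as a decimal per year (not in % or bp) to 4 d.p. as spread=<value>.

d₁ = [ln(V₀/D) + (r + σ²/2)T] / (σ√T)
   = [ln(457.5820/350.7560) + (0.0374 + 0.5·0.4646²)·6.7567] / (0.4646·√6.7567)
   = [0.265865 + 0.981928] / 1.207665 = 1.033228
d₂ = d₁ − σ√T = 1.033228 − 1.207665 = -0.174437
N(d₁) = 0.849251,  N(d₂) = 0.430761,  e^(−rT) = 0.776700
E₀ = V₀·N(d₁) − D·e^(−rT)·N(d₂)
   = 457.5820·0.849251 − 350.7560·0.776700·0.430761 = 271.248937
B₀ = V₀ − E₀ = 457.5820 − 271.248937 = 186.333063
spread = −(1/T)·ln(B₀/D) − r = −(1/6.7567)·ln(186.333063/350.7560) − 0.0374 = 0.05621894

spread=0.0562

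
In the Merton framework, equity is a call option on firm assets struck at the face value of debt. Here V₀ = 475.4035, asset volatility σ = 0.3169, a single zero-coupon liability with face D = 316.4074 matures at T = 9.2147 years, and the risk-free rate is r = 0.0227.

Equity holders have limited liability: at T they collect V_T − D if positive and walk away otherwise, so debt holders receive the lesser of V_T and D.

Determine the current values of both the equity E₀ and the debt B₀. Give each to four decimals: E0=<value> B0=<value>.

E0=268.4973 B0=206.9062

d₁ = [ln(V₀/D) + (r + σ²/2)T] / (σ√T)
   = [ln(475.4035/316.4074) + (0.0227 + 0.5·0.3169²)·9.2147] / (0.3169·√9.2147)
   = [0.407133 + 0.671870] / 0.961973 = 1.121656
d₂ = d₁ − σ√T = 1.121656 − 0.961973 = 0.159683
N(d₁) = 0.868996,  N(d₂) = 0.563435,  e^(−rT) = 0.811254
E₀ = V₀·N(d₁) − D·e^(−rT)·N(d₂)
   = 475.4035·0.868996 − 316.4074·0.811254·0.563435 = 268.497292
B₀ = V₀ − E₀ = 475.4035 − 268.497292 = 206.906208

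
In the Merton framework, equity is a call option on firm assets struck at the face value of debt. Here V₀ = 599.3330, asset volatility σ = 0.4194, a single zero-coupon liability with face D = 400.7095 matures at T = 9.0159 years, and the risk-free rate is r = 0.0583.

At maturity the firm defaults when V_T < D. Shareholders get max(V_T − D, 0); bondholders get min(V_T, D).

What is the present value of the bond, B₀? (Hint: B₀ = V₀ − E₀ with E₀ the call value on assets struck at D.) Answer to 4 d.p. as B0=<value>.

B0=180.0347

d₁ = [ln(V₀/D) + (r + σ²/2)T] / (σ√T)
   = [ln(599.3330/400.7095) + (0.0583 + 0.5·0.4194²)·9.0159] / (0.4194·√9.0159)
   = [0.402581 + 1.318559] / 1.259311 = 1.366731
d₂ = d₁ − σ√T = 1.366731 − 1.259311 = 0.107420
N(d₁) = 0.914145,  N(d₂) = 0.542772,  e^(−rT) = 0.591185
E₀ = V₀·N(d₁) − D·e^(−rT)·N(d₂)
   = 599.3330·0.914145 − 400.7095·0.591185·0.542772 = 419.298301
B₀ = V₀ − E₀ = 599.3330 − 419.298301 = 180.034699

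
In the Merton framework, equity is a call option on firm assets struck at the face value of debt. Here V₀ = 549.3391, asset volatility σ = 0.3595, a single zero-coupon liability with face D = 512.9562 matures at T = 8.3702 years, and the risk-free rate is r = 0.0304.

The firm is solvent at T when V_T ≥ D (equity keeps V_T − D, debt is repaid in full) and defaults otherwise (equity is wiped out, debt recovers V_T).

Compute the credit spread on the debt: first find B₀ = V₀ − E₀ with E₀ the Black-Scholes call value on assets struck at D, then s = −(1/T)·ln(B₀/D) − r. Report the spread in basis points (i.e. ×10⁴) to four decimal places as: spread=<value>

spread=430.2867

d₁ = [ln(V₀/D) + (r + σ²/2)T] / (σ√T)
   = [ln(549.3391/512.9562) + (0.0304 + 0.5·0.3595²)·8.3702] / (0.3595·√8.3702)
   = [0.068525 + 0.795337] / 1.040080 = 0.830573
d₂ = d₁ − σ√T = 0.830573 − 1.040080 = -0.209507
N(d₁) = 0.796893,  N(d₂) = 0.417026,  e^(−rT) = 0.775340
E₀ = V₀·N(d₁) − D·e^(−rT)·N(d₂)
   = 549.3391·0.796893 − 512.9562·0.775340·0.417026 = 271.906556
B₀ = V₀ − E₀ = 549.3391 − 271.906556 = 277.432544
spread = −(1/T)·ln(B₀/D) − r = −(1/8.3702)·ln(277.432544/512.9562) − 0.0304 = 0.04302867
in basis points: 0.04302867 × 10⁴ = 430.2867 bp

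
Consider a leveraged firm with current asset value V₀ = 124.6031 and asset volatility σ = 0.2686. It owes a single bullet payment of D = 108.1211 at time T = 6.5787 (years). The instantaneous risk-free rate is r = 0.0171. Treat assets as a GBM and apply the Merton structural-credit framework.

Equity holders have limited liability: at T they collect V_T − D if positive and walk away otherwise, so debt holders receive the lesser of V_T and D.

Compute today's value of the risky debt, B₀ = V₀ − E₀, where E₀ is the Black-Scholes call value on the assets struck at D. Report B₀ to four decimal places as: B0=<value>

B0=78.8821

d₁ = [ln(V₀/D) + (r + σ²/2)T] / (σ√T)
   = [ln(124.6031/108.1211) + (0.0171 + 0.5·0.2686²)·6.5787] / (0.2686·√6.5787)
   = [0.141882 + 0.349809] / 0.688932 = 0.713700
d₂ = d₁ − σ√T = 0.713700 − 0.688932 = 0.024769
N(d₁) = 0.762294,  N(d₂) = 0.509880,  e^(−rT) = 0.893601
E₀ = V₀·N(d₁) − D·e^(−rT)·N(d₂)
   = 124.6031·0.762294 − 108.1211·0.893601·0.509880 = 45.720988
B₀ = V₀ − E₀ = 124.6031 − 45.720988 = 78.882112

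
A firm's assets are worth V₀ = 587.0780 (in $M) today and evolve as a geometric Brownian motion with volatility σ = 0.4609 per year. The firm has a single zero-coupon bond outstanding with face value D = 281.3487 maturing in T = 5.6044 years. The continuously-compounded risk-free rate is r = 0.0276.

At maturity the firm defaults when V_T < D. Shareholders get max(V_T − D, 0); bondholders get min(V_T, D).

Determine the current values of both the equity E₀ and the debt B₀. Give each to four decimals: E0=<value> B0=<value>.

d₁ = [ln(V₀/D) + (r + σ²/2)T] / (σ√T)
   = [ln(587.0780/281.3487) + (0.0276 + 0.5·0.4609²)·5.6044] / (0.4609·√5.6044)
   = [0.735563 + 0.749949] / 1.091117 = 1.361460
d₂ = d₁ − σ√T = 1.361460 − 1.091117 = 0.270343
N(d₁) = 0.913316,  N(d₂) = 0.606552,  e^(−rT) = 0.856688
E₀ = V₀·N(d₁) − D·e^(−rT)·N(d₂)
   = 587.0780·0.913316 − 281.3487·0.856688·0.606552 = 389.991602
B₀ = V₀ − E₀ = 587.0780 − 389.991602 = 197.086398

E0=389.9916 B0=197.0864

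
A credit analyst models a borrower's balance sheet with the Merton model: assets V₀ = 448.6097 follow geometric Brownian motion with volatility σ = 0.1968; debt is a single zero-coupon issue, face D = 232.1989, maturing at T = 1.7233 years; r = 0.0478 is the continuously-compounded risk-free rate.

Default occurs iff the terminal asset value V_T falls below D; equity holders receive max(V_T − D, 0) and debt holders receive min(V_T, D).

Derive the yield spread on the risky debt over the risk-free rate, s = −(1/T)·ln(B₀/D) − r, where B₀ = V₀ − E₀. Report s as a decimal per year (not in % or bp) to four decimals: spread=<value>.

d₁ = [ln(V₀/D) + (r + σ²/2)T] / (σ√T)
   = [ln(448.6097/232.1989) + (0.0478 + 0.5·0.1968²)·1.7233] / (0.1968·√1.7233)
   = [0.658559 + 0.115746] / 0.258348 = 2.997135
d₂ = d₁ − σ√T = 2.997135 − 0.258348 = 2.738787
N(d₁) = 0.998637,  N(d₂) = 0.996917,  e^(−rT) = 0.920928
E₀ = V₀·N(d₁) − D·e^(−rT)·N(d₂)
   = 448.6097·0.998637 − 232.1989·0.920928·0.996917 = 234.819333
B₀ = V₀ − E₀ = 448.6097 − 234.819333 = 213.790367
spread = −(1/T)·ln(B₀/D) − r = −(1/1.7233)·ln(213.790367/232.1989) − 0.0478 = 0.00013036

spread=0.0001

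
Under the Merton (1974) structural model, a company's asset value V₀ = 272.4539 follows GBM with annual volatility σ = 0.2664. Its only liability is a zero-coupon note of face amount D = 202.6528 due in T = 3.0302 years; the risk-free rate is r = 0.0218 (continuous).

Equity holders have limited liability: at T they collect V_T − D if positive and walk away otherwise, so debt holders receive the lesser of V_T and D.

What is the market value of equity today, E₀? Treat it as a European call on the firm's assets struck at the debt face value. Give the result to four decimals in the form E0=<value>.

d₁ = [ln(V₀/D) + (r + σ²/2)T] / (σ√T)
   = [ln(272.4539/202.6528) + (0.0218 + 0.5·0.2664²)·3.0302] / (0.2664·√3.0302)
   = [0.295975 + 0.173583] / 0.463735 = 1.012558
d₂ = d₁ − σ√T = 1.012558 − 0.463735 = 0.548823
N(d₁) = 0.844364,  N(d₂) = 0.708437,  e^(−rT) = 0.936076
E₀ = V₀·N(d₁) − D·e^(−rT)·N(d₂)
   = 272.4539·0.844364 − 202.6528·0.936076·0.708437 = 95.661029

E0=95.6610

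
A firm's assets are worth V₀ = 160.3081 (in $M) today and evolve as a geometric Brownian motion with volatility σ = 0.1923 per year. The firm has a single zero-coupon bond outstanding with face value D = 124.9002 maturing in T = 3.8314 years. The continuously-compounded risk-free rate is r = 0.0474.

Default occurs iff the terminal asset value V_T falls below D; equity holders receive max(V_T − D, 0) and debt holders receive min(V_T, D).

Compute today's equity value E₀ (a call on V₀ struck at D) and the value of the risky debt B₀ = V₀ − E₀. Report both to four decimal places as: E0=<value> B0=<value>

d₁ = [ln(V₀/D) + (r + σ²/2)T] / (σ√T)
   = [ln(160.3081/124.9002) + (0.0474 + 0.5·0.1923²)·3.8314] / (0.1923·√3.8314)
   = [0.249583 + 0.252450] / 0.376407 = 1.333747
d₂ = d₁ − σ√T = 1.333747 − 0.376407 = 0.957340
N(d₁) = 0.908857,  N(d₂) = 0.830802,  e^(−rT) = 0.833928
E₀ = V₀·N(d₁) − D·e^(−rT)·N(d₂)
   = 160.3081·0.908857 − 124.9002·0.833928·0.830802 = 59.162592
B₀ = V₀ − E₀ = 160.3081 − 59.162592 = 101.145508

E0=59.1626 B0=101.1455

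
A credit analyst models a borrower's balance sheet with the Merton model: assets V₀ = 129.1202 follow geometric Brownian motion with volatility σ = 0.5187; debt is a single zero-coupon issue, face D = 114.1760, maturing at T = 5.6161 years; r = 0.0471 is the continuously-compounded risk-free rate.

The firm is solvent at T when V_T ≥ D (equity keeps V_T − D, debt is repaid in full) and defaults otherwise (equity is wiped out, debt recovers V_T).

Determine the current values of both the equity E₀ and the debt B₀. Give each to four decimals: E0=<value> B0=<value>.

E0=72.8596 B0=56.2606

d₁ = [ln(V₀/D) + (r + σ²/2)T] / (σ√T)
   = [ln(129.1202/114.1760) + (0.0471 + 0.5·0.5187²)·5.6161] / (0.5187·√5.6161)
   = [0.123003 + 1.020023] / 1.229231 = 0.929870
d₂ = d₁ − σ√T = 0.929870 − 1.229231 = -0.299361
N(d₁) = 0.823781,  N(d₂) = 0.382332,  e^(−rT) = 0.767576
E₀ = V₀·N(d₁) − D·e^(−rT)·N(d₂)
   = 129.1202·0.823781 − 114.1760·0.767576·0.382332 = 72.859646
B₀ = V₀ − E₀ = 129.1202 − 72.859646 = 56.260554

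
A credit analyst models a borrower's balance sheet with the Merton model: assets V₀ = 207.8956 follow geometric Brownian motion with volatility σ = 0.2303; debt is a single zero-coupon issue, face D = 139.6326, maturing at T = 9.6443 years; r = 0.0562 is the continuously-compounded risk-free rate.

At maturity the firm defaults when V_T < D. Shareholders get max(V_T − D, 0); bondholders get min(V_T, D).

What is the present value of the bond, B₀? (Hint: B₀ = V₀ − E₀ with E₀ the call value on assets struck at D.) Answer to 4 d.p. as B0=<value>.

d₁ = [ln(V₀/D) + (r + σ²/2)T] / (σ√T)
   = [ln(207.8956/139.6326) + (0.0562 + 0.5·0.2303²)·9.6443] / (0.2303·√9.6443)
   = [0.398021 + 0.797767] / 0.715203 = 1.671957
d₂ = d₁ − σ√T = 1.671957 − 0.715203 = 0.956754
N(d₁) = 0.952734,  N(d₂) = 0.830654,  e^(−rT) = 0.581578
E₀ = V₀·N(d₁) − D·e^(−rT)·N(d₂)
   = 207.8956·0.952734 − 139.6326·0.581578·0.830654 = 130.613938
B₀ = V₀ − E₀ = 207.8956 − 130.613938 = 77.281662

B0=77.2817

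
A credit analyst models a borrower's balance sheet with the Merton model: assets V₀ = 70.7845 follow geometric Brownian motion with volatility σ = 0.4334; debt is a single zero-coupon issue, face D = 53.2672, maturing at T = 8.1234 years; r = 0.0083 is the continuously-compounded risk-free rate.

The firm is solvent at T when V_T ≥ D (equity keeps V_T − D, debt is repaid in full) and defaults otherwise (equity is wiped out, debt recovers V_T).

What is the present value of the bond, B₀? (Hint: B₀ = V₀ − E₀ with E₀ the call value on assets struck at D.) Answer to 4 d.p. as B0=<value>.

d₁ = [ln(V₀/D) + (r + σ²/2)T] / (σ√T)
   = [ln(70.7845/53.2672) + (0.0083 + 0.5·0.4334²)·8.1234] / (0.4334·√8.1234)
   = [0.284319 + 0.830356] / 1.235258 = 0.902382
d₂ = d₁ − σ√T = 0.902382 − 1.235258 = -0.332876
N(d₁) = 0.816573,  N(d₂) = 0.369614,  e^(−rT) = 0.934799
E₀ = V₀·N(d₁) − D·e^(−rT)·N(d₂)
   = 70.7845·0.816573 − 53.2672·0.934799·0.369614 = 39.396126
B₀ = V₀ − E₀ = 70.7845 − 39.396126 = 31.388374

B0=31.3884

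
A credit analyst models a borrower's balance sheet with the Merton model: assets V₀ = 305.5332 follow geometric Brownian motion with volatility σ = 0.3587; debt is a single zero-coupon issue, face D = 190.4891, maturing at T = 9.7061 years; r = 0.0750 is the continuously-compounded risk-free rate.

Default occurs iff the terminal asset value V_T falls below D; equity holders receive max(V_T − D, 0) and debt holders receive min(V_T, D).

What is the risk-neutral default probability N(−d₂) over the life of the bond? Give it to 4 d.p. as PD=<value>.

d₁ = [ln(V₀/D) + (r + σ²/2)T] / (σ√T)
   = [ln(305.5332/190.4891) + (0.0750 + 0.5·0.3587²)·9.7061] / (0.3587·√9.7061)
   = [0.472463 + 1.352379] / 1.117516 = 1.632945
d₂ = d₁ − σ√T = 1.632945 − 1.117516 = 0.515429
risk-neutral PD = N(−d₂) = N(-0.515429) = 0.303127

PD=0.3031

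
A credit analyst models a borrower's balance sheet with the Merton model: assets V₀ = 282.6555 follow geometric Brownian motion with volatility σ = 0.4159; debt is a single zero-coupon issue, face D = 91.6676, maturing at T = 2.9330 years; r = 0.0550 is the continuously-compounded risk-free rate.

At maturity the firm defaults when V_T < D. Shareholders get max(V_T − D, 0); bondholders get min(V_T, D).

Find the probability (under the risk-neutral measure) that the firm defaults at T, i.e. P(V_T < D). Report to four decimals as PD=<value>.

PD=0.0733

d₁ = [ln(V₀/D) + (r + σ²/2)T] / (σ√T)
   = [ln(282.6555/91.6676) + (0.0550 + 0.5·0.4159²)·2.9330] / (0.4159·√2.9330)
   = [1.126060 + 0.414980] / 0.712270 = 2.163559
d₂ = d₁ − σ√T = 2.163559 − 0.712270 = 1.451289
risk-neutral PD = N(−d₂) = N(-1.451289) = 0.073350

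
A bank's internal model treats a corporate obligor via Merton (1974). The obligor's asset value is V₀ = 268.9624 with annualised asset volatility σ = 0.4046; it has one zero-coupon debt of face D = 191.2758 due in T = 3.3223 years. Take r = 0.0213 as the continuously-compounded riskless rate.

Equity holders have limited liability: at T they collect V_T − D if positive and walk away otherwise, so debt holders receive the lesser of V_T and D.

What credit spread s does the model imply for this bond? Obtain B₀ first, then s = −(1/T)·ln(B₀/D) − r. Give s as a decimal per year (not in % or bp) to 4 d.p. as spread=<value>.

d₁ = [ln(V₀/D) + (r + σ²/2)T] / (σ√T)
   = [ln(268.9624/191.2758) + (0.0213 + 0.5·0.4046²)·3.3223] / (0.4046·√3.3223)
   = [0.340855 + 0.342697] / 0.737472 = 0.926886
d₂ = d₁ − σ√T = 0.926886 − 0.737472 = 0.189415
N(d₁) = 0.823007,  N(d₂) = 0.575116,  e^(−rT) = 0.931681
E₀ = V₀·N(d₁) − D·e^(−rT)·N(d₂)
   = 268.9624·0.823007 − 191.2758·0.931681·0.575116 = 118.867709
B₀ = V₀ − E₀ = 268.9624 − 118.867709 = 150.094691
spread = −(1/T)·ln(B₀/D) − r = −(1/3.3223)·ln(150.094691/191.2758) − 0.0213 = 0.05167655

spread=0.0517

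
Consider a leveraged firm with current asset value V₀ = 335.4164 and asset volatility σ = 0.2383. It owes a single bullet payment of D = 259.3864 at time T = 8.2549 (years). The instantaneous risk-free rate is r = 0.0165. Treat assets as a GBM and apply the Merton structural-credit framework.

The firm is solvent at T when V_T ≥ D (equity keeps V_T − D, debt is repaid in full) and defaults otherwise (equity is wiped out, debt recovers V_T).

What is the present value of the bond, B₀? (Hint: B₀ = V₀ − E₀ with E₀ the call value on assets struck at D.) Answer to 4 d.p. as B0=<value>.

d₁ = [ln(V₀/D) + (r + σ²/2)T] / (σ√T)
   = [ln(335.4164/259.3864) + (0.0165 + 0.5·0.2383²)·8.2549] / (0.2383·√8.2549)
   = [0.257054 + 0.370591] / 0.684668 = 0.916714
d₂ = d₁ − σ√T = 0.916714 − 0.684668 = 0.232046
N(d₁) = 0.820354,  N(d₂) = 0.591749,  e^(−rT) = 0.872663
E₀ = V₀·N(d₁) − D·e^(−rT)·N(d₂)
   = 335.4164·0.820354 − 259.3864·0.872663·0.591749 = 141.213644
B₀ = V₀ − E₀ = 335.4164 − 141.213644 = 194.202756

B0=194.2028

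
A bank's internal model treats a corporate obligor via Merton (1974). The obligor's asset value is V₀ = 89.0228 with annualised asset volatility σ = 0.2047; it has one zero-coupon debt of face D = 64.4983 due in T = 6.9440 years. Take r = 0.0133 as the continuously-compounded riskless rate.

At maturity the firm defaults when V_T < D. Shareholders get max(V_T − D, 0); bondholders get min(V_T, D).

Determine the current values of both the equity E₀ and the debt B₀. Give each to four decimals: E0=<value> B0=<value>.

d₁ = [ln(V₀/D) + (r + σ²/2)T] / (σ√T)
   = [ln(89.0228/64.4983) + (0.0133 + 0.5·0.2047²)·6.9440] / (0.2047·√6.9440)
   = [0.322254 + 0.237839] / 0.539415 = 1.038335
d₂ = d₁ − σ√T = 1.038335 − 0.539415 = 0.498920
N(d₁) = 0.850443,  N(d₂) = 0.691082,  e^(−rT) = 0.911781
E₀ = V₀·N(d₁) − D·e^(−rT)·N(d₂)
   = 89.0228·0.850443 − 64.4983·0.911781·0.691082 = 35.067411
B₀ = V₀ − E₀ = 89.0228 − 35.067411 = 53.955389

E0=35.0674 B0=53.9554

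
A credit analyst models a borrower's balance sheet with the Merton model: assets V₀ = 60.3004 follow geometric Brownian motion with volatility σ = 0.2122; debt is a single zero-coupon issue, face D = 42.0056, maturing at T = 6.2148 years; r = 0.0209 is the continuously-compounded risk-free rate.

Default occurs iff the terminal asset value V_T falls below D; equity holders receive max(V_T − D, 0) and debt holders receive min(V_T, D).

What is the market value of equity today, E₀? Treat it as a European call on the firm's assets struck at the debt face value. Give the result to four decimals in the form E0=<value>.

E0=25.7360

d₁ = [ln(V₀/D) + (r + σ²/2)T] / (σ√T)
   = [ln(60.3004/42.0056) + (0.0209 + 0.5·0.2122²)·6.2148] / (0.2122·√6.2148)
   = [0.361536 + 0.269812] / 0.529004 = 1.193465
d₂ = d₁ − σ√T = 1.193465 − 0.529004 = 0.664461
N(d₁) = 0.883656,  N(d₂) = 0.746802,  e^(−rT) = 0.878193
E₀ = V₀·N(d₁) − D·e^(−rT)·N(d₂)
   = 60.3004·0.883656 − 42.0056·0.878193·0.746802 = 25.736033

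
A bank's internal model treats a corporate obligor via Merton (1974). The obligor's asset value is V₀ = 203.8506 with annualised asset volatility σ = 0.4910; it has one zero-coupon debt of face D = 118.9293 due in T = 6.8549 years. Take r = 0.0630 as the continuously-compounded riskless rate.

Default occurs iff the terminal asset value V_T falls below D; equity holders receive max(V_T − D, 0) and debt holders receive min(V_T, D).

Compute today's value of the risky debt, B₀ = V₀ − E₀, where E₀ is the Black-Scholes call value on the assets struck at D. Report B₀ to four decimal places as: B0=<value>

d₁ = [ln(V₀/D) + (r + σ²/2)T] / (σ√T)
   = [ln(203.8506/118.9293) + (0.0630 + 0.5·0.4910²)·6.8549] / (0.4910·√6.8549)
   = [0.538858 + 1.258152] / 1.285530 = 1.397875
d₂ = d₁ − σ√T = 1.397875 − 1.285530 = 0.112346
N(d₁) = 0.918925,  N(d₂) = 0.544725,  e^(−rT) = 0.649301
E₀ = V₀·N(d₁) − D·e^(−rT)·N(d₂)
   = 203.8506·0.918925 − 118.9293·0.649301·0.544725 = 145.259161
B₀ = V₀ − E₀ = 203.8506 − 145.259161 = 58.591439

B0=58.5914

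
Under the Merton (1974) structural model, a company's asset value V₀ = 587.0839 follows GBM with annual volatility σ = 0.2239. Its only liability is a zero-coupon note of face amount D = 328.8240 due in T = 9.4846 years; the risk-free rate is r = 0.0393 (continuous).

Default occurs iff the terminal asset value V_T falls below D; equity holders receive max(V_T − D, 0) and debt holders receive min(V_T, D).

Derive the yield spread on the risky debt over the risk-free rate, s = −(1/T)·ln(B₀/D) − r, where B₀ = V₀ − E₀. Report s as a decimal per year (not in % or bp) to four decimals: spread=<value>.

d₁ = [ln(V₀/D) + (r + σ²/2)T] / (σ√T)
   = [ln(587.0839/328.8240) + (0.0393 + 0.5·0.2239²)·9.4846] / (0.2239·√9.4846)
   = [0.579645 + 0.610482] / 0.689547 = 1.725956
d₂ = d₁ − σ√T = 1.725956 − 0.689547 = 1.036410
N(d₁) = 0.957822,  N(d₂) = 0.849994,  e^(−rT) = 0.688841
E₀ = V₀·N(d₁) − D·e^(−rT)·N(d₂)
   = 587.0839·0.957822 − 328.8240·0.688841·0.849994 = 369.791998
B₀ = V₀ − E₀ = 587.0839 − 369.791998 = 217.291902
spread = −(1/T)·ln(B₀/D) − r = −(1/9.4846)·ln(217.291902/328.8240) − 0.0393 = 0.00437934

spread=0.0044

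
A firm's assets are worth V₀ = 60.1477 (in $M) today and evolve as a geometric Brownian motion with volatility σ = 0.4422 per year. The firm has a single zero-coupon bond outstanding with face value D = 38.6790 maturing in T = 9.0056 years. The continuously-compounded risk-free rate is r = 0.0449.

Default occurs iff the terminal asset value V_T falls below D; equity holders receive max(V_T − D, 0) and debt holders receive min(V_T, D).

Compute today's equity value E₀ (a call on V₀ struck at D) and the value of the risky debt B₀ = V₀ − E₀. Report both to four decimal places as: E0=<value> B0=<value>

E0=41.6962 B0=18.4515

d₁ = [ln(V₀/D) + (r + σ²/2)T] / (σ√T)
   = [ln(60.1477/38.6790) + (0.0449 + 0.5·0.4422²)·9.0056] / (0.4422·√9.0056)
   = [0.441506 + 1.284833] / 1.327013 = 1.300921
d₂ = d₁ − σ√T = 1.300921 − 1.327013 = -0.026091
N(d₁) = 0.903357,  N(d₂) = 0.489592,  e^(−rT) = 0.667410
E₀ = V₀·N(d₁) − D·e^(−rT)·N(d₂)
   = 60.1477·0.903357 − 38.6790·0.667410·0.489592 = 41.696171
B₀ = V₀ − E₀ = 60.1477 − 41.696171 = 18.451529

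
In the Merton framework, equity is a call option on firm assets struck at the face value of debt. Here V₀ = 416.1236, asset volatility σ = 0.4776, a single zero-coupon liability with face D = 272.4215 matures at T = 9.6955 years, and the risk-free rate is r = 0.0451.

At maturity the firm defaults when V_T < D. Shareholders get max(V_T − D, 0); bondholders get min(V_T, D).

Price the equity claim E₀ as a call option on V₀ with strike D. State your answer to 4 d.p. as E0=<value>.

E0=300.9618

d₁ = [ln(V₀/D) + (r + σ²/2)T] / (σ√T)
   = [ln(416.1236/272.4215) + (0.0451 + 0.5·0.4776²)·9.6955] / (0.4776·√9.6955)
   = [0.423632 + 1.543047] / 1.487132 = 1.322465
d₂ = d₁ − σ√T = 1.322465 − 1.487132 = -0.164667
N(d₁) = 0.906993,  N(d₂) = 0.434603,  e^(−rT) = 0.645799
E₀ = V₀·N(d₁) − D·e^(−rT)·N(d₂)
   = 416.1236·0.906993 − 272.4215·0.645799·0.434603 = 300.961799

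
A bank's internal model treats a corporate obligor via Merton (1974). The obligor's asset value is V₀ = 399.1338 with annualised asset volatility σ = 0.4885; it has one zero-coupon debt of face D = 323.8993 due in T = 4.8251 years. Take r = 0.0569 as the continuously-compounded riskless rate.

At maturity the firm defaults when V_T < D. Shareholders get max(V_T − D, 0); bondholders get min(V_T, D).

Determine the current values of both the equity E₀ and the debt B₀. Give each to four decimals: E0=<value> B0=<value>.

d₁ = [ln(V₀/D) + (r + σ²/2)T] / (σ√T)
   = [ln(399.1338/323.8993) + (0.0569 + 0.5·0.4885²)·4.8251] / (0.4885·√4.8251)
   = [0.208864 + 0.850260] / 1.073044 = 0.987028
d₂ = d₁ − σ√T = 0.987028 − 1.073044 = -0.086017
N(d₁) = 0.838185,  N(d₂) = 0.465726,  e^(−rT) = 0.759915
E₀ = V₀·N(d₁) − D·e^(−rT)·N(d₂)
   = 399.1338·0.838185 − 323.8993·0.759915·0.465726 = 219.916057
B₀ = V₀ − E₀ = 399.1338 − 219.916057 = 179.217743

E0=219.9161 B0=179.2177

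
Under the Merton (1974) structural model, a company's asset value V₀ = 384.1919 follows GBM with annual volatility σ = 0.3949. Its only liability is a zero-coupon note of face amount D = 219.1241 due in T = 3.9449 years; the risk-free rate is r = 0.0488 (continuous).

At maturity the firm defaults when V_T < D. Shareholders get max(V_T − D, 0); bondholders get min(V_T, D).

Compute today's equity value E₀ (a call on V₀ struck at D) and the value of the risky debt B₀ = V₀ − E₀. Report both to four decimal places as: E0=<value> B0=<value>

E0=221.0972 B0=163.0947

d₁ = [ln(V₀/D) + (r + σ²/2)T] / (σ√T)
   = [ln(384.1919/219.1241) + (0.0488 + 0.5·0.3949²)·3.9449] / (0.3949·√3.9449)
   = [0.561504 + 0.500107] / 0.784341 = 1.353506
d₂ = d₁ − σ√T = 1.353506 − 0.784341 = 0.569165
N(d₁) = 0.912053,  N(d₂) = 0.715378,  e^(−rT) = 0.824885
E₀ = V₀·N(d₁) − D·e^(−rT)·N(d₂)
   = 384.1919·0.912053 − 219.1241·0.824885·0.715378 = 221.097249
B₀ = V₀ − E₀ = 384.1919 − 221.097249 = 163.094651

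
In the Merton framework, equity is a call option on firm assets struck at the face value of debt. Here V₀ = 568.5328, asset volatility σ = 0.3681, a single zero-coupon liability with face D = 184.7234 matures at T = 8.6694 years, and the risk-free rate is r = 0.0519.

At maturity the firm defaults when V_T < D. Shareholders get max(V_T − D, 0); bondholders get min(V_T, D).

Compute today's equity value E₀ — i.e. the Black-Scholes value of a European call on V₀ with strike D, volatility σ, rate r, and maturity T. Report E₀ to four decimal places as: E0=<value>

d₁ = [ln(V₀/D) + (r + σ²/2)T] / (σ√T)
   = [ln(568.5328/184.7234) + (0.0519 + 0.5·0.3681²)·8.6694] / (0.3681·√8.6694)
   = [1.124199 + 1.037283] / 1.083828 = 1.994304
d₂ = d₁ − σ√T = 1.994304 − 1.083828 = 0.910476
N(d₁) = 0.976941,  N(d₂) = 0.818714,  e^(−rT) = 0.637665
E₀ = V₀·N(d₁) − D·e^(−rT)·N(d₂)
   = 568.5328·0.976941 − 184.7234·0.637665·0.818714 = 458.985029

E0=458.9850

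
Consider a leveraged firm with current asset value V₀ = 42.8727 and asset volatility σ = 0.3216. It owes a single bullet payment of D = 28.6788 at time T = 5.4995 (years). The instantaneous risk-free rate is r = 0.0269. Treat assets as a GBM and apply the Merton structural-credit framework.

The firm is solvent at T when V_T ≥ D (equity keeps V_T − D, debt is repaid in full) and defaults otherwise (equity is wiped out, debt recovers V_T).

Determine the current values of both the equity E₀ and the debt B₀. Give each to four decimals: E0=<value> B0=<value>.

E0=21.3433 B0=21.5294

d₁ = [ln(V₀/D) + (r + σ²/2)T] / (σ√T)
   = [ln(42.8727/28.6788) + (0.0269 + 0.5·0.3216²)·5.4995] / (0.3216·√5.4995)
   = [0.402077 + 0.432334] / 0.754185 = 1.106375
d₂ = d₁ − σ√T = 1.106375 − 0.754185 = 0.352190
N(d₁) = 0.865718,  N(d₂) = 0.637652,  e^(−rT) = 0.862486
E₀ = V₀·N(d₁) − D·e^(−rT)·N(d₂)
   = 42.8727·0.865718 − 28.6788·0.862486·0.637652 = 21.343296
B₀ = V₀ − E₀ = 42.8727 − 21.343296 = 21.529404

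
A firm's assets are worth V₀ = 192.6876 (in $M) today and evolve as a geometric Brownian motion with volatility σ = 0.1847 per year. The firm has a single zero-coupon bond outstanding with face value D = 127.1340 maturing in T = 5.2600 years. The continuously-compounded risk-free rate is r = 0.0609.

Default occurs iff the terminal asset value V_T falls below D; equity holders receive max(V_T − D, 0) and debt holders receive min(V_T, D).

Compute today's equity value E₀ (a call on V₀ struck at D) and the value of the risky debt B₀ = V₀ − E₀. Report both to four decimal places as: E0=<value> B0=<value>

d₁ = [ln(V₀/D) + (r + σ²/2)T] / (σ√T)
   = [ln(192.6876/127.1340) + (0.0609 + 0.5·0.1847²)·5.2600] / (0.1847·√5.2600)
   = [0.415829 + 0.410054] / 0.423604 = 1.949659
d₂ = d₁ − σ√T = 1.949659 − 0.423604 = 1.526055
N(d₁) = 0.974392,  N(d₂) = 0.936502,  e^(−rT) = 0.725907
E₀ = V₀·N(d₁) − D·e^(−rT)·N(d₂)
   = 192.6876·0.974392 − 127.1340·0.725907·0.936502 = 101.325849
B₀ = V₀ − E₀ = 192.6876 − 101.325849 = 91.361751

E0=101.3258 B0=91.3618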